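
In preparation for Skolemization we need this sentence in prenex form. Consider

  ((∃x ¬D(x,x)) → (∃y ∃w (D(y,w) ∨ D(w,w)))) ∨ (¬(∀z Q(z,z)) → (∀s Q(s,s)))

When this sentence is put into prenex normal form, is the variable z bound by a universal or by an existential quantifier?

universal

Rewrite implications/biconditionals: A → B as ¬A ∨ B.
  ¬(∃x ¬D(x,x)) ∨ (∃y ∃w (D(y,w) ∨ D(w,w))) ∨ ¬¬(∀z Q(z,z)) ∨ (∀s Q(s,s))
Move each ¬ inward, flipping quantifiers it crosses:
  (∀x D(x,x)) ∨ (∃y ∃w (D(y,w) ∨ D(w,w))) ∨ (∀z Q(z,z)) ∨ (∀s Q(s,s))
All bound variables are already distinct, so no renaming is needed.
Pull the quantifiers to the front (each side's bound variable is not free in the other side):
  ∀x ∃y ∃w ∀z ∀s (D(x,x) ∨ D(y,w) ∨ D(w,w) ∨ Q(z,z) ∨ Q(s,s))
The quantifier ∀z sits under an even number of negations (counting the antecedent side of each →), so it remains universal.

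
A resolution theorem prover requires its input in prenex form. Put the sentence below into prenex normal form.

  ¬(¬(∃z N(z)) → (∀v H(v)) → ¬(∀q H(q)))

Rewrite implications/biconditionals: A → B as ¬A ∨ B.
  ¬(¬¬(∃z N(z)) ∨ ¬(∀v H(v)) ∨ ¬(∀q H(q)))
Move each ¬ inward, flipping quantifiers it crosses:
  (∀z ¬N(z)) ∧ (∀v H(v)) ∧ (∀q H(q))
All bound variables are already distinct, so no renaming is needed.
Finally move all quantifiers to the prefix:
  ∀z ∀v ∀q (¬N(z) ∧ H(v) ∧ H(q))

∀z ∀v ∀q (¬N(z) ∧ H(v) ∧ H(q))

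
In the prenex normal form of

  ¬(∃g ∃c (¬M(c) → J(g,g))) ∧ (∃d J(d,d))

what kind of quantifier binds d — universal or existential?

existential

Rewrite implications/biconditionals: A → B as ¬A ∨ B.
  ¬(∃g ∃c (¬¬M(c) ∨ J(g,g))) ∧ (∃d J(d,d))
Push ¬ through the quantifiers and connectives to reach negation normal form:
  (∀g ∀c (¬M(c) ∧ ¬J(g,g))) ∧ (∃d J(d,d))
Extract every quantifier outward, since the variables are now distinct and don't occur free across branches:
  ∀g ∀c ∃d (¬M(c) ∧ ¬J(g,g) ∧ J(d,d))
The quantifier ∃d sits under an even number of negations (counting the antecedent side of each →), so it remains existential.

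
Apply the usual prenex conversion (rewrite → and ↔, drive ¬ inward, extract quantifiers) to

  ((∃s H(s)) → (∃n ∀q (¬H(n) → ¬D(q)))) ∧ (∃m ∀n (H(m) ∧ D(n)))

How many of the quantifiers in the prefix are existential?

2

First replace A → B with ¬A ∨ B.
  (¬(∃s H(s)) ∨ (∃n ∀q (¬¬H(n) ∨ ¬D(q)))) ∧ (∃m ∀n (H(m) ∧ D(n)))
Move each ¬ inward, flipping quantifiers it crosses:
  ((∀s ¬H(s)) ∨ (∃n ∀q (H(n) ∨ ¬D(q)))) ∧ (∃m ∀n (H(m) ∧ D(n)))
Give each quantifier a distinct variable: n↦x1.
  ((∀s ¬H(s)) ∨ (∃n ∀q (H(n) ∨ ¬D(q)))) ∧ (∃m ∀x1 (H(m) ∧ D(x1)))
Finally move all quantifiers to the prefix:
  ∀s ∃n ∀q ∃m ∀x1 ((¬H(s) ∨ H(n) ∨ ¬D(q)) ∧ H(m) ∧ D(x1))
The prefix is ∀s ∃n ∀q ∃m ∀x1: 3 universal, 2 existential.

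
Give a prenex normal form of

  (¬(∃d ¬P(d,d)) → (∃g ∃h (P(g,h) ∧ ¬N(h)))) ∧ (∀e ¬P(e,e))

Rewrite implications/biconditionals: A → B as ¬A ∨ B.
  (¬¬(∃d ¬P(d,d)) ∨ (∃g ∃h (P(g,h) ∧ ¬N(h)))) ∧ (∀e ¬P(e,e))
Push ¬ through the quantifiers and connectives to reach negation normal form:
  ((∃d ¬P(d,d)) ∨ (∃g ∃h (P(g,h) ∧ ¬N(h)))) ∧ (∀e ¬P(e,e))
All bound variables are already distinct, so no renaming is needed.
Finally move all quantifiers to the prefix:
  ∃d ∃g ∃h ∀e ((¬P(d,d) ∨ P(g,h) ∧ ¬N(h)) ∧ ¬P(e,e))

∃d ∃g ∃h ∀e ((¬P(d,d) ∨ P(g,h) ∧ ¬N(h)) ∧ ¬P(e,e))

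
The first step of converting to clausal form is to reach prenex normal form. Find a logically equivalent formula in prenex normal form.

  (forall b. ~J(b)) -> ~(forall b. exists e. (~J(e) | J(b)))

exists b. exists q. forall e. (J(b) | J(e) & ~J(q))

Rewrite implications/biconditionals: A → B as ¬A ∨ B.
  ~(forall b. ~J(b)) | ~(forall b. exists e. (~J(e) | J(b)))
Move each ¬ inward, flipping quantifiers it crosses:
  (exists b. J(b)) | (exists b. forall e. (J(e) & ~J(b)))
Standardize variables apart so no two quantifiers bind the same name: b↦q.
  (exists b. J(b)) | (exists q. forall e. (J(e) & ~J(q)))
Finally move all quantifiers to the prefix:
  exists b. exists q. forall e. (J(b) | J(e) & ~J(q))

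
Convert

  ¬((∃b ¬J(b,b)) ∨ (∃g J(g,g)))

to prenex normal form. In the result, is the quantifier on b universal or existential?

universal

Move each ¬ inward, flipping quantifiers it crosses:
  (∀b J(b,b)) ∧ (∀g ¬J(g,g))
Finally move all quantifiers to the prefix:
  ∀b ∀g (J(b,b) ∧ ¬J(g,g))
The quantifier ∃b sits under an odd number of negations, so it flips to ∀b.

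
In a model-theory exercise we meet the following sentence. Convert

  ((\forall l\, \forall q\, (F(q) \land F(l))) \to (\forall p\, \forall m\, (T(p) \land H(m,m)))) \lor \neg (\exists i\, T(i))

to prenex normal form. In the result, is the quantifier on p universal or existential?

Eliminate → and ↔ using ¬ and ∨.
  \neg (\forall l\, \forall q\, (F(q) \land F(l))) \lor (\forall p\, \forall m\, (T(p) \land H(m,m))) \lor \neg (\exists i\, T(i))
Move each ¬ inward, flipping quantifiers it crosses:
  (\exists l\, \exists q\, (\neg F(q) \lor \neg F(l))) \lor (\forall p\, \forall m\, (T(p) \land H(m,m))) \lor (\forall i\, \neg T(i))
All bound variables are already distinct, so no renaming is needed.
Pull the quantifiers to the front (each side's bound variable is not free in the other side):
  \exists l\, \exists q\, \forall p\, \forall m\, \forall i\, (\neg F(q) \lor \neg F(l) \lor T(p) \land H(m,m) \lor \neg T(i))
The quantifier \forall p sits under an even number of negations (counting the antecedent side of each →), so it remains universal.

universal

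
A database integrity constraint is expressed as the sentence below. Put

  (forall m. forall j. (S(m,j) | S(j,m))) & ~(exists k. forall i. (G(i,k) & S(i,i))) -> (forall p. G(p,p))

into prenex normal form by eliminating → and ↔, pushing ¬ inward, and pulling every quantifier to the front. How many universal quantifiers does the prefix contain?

Eliminate → and ↔ using ¬ and ∨.
  ~((forall m. forall j. (S(m,j) | S(j,m))) & ~(exists k. forall i. (G(i,k) & S(i,i)))) | (forall p. G(p,p))
Move each ¬ inward, flipping quantifiers it crosses:
  (exists m. exists j. (~S(m,j) & ~S(j,m))) | (exists k. forall i. (G(i,k) & S(i,i))) | (forall p. G(p,p))
All bound variables are already distinct, so no renaming is needed.
Finally move all quantifiers to the prefix:
  exists m. exists j. exists k. forall i. forall p. (~S(m,j) & ~S(j,m) | G(i,k) & S(i,i) | G(p,p))
The prefix is exists m exists j exists k forall i forall p: 2 universal, 3 existential.

2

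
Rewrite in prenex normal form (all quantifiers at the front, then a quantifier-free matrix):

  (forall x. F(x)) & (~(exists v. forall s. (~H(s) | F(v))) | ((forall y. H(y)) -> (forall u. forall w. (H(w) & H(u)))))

Rewrite implications/biconditionals: A → B as ¬A ∨ B.
  (forall x. F(x)) & (~(exists v. forall s. (~H(s) | F(v))) | ~(forall y. H(y)) | (forall u. forall w. (H(w) & H(u))))
Move each ¬ inward, flipping quantifiers it crosses:
  (forall x. F(x)) & ((forall v. exists s. (H(s) & ~F(v))) | (exists y. ~H(y)) | (forall u. forall w. (H(w) & H(u))))
All bound variables are already distinct, so no renaming is needed.
Finally move all quantifiers to the prefix:
  forall x. forall v. exists s. exists y. forall u. forall w. (F(x) & (H(s) & ~F(v) | ~H(y) | H(w) & H(u)))

forall x. forall v. exists s. exists y. forall u. forall w. (F(x) & (H(s) & ~F(v) | ~H(y) | H(w) & H(u)))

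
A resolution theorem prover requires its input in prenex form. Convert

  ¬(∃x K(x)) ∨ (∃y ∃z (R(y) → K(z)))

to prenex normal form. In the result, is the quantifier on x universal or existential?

First replace A → B with ¬A ∨ B.
  ¬(∃x K(x)) ∨ (∃y ∃z (¬R(y) ∨ K(z)))
Drive negations inward (¬∀x A ≡ ∃x ¬A, ¬∃x A ≡ ∀x ¬A, De Morgan for ∧/∨):
  (∀x ¬K(x)) ∨ (∃y ∃z (¬R(y) ∨ K(z)))
Extract every quantifier outward, since the variables are now distinct and don't occur free across branches:
  ∀x ∃y ∃z (¬K(x) ∨ ¬R(y) ∨ K(z))
The quantifier ∃x sits under an odd number of negations (counting the antecedent side of each →), so it flips to ∀x.

universal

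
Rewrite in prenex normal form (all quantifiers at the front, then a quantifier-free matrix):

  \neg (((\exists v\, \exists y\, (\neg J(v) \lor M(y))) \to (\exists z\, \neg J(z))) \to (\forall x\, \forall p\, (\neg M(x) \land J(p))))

\forall v\, \forall y\, \exists z\, \exists x\, \exists p\, ((J(v) \land \neg M(y) \lor \neg J(z)) \land (M(x) \lor \neg J(p)))

First replace A → B with ¬A ∨ B.
  \neg (\neg (\neg (\exists v\, \exists y\, (\neg J(v) \lor M(y))) \lor (\exists z\, \neg J(z))) \lor (\forall x\, \forall p\, (\neg M(x) \land J(p))))
Drive negations inward (¬∀x A ≡ ∃x ¬A, ¬∃x A ≡ ∀x ¬A, De Morgan for ∧/∨):
  ((\forall v\, \forall y\, (J(v) \land \neg M(y))) \lor (\exists z\, \neg J(z))) \land (\exists x\, \exists p\, (M(x) \lor \neg J(p)))
All bound variables are already distinct, so no renaming is needed.
Finally move all quantifiers to the prefix:
  \forall v\, \forall y\, \exists z\, \exists x\, \exists p\, ((J(v) \land \neg M(y) \lor \neg J(z)) \land (M(x) \lor \neg J(p)))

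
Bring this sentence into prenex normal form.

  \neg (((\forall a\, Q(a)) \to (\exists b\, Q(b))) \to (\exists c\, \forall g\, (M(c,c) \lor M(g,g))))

Rewrite implications/biconditionals: A → B as ¬A ∨ B.
  \neg (\neg (\neg (\forall a\, Q(a)) \lor (\exists b\, Q(b))) \lor (\exists c\, \forall g\, (M(c,c) \lor M(g,g))))
Drive negations inward (¬∀x A ≡ ∃x ¬A, ¬∃x A ≡ ∀x ¬A, De Morgan for ∧/∨):
  ((\exists a\, \neg Q(a)) \lor (\exists b\, Q(b))) \land (\forall c\, \exists g\, (\neg M(c,c) \land \neg M(g,g)))
All bound variables are already distinct, so no renaming is needed.
Pull the quantifiers to the front (each side's bound variable is not free in the other side):
  \exists a\, \exists b\, \forall c\, \exists g\, ((\neg Q(a) \lor Q(b)) \land \neg M(c,c) \land \neg M(g,g))

\exists a\, \exists b\, \forall c\, \exists g\, ((\neg Q(a) \lor Q(b)) \land \neg M(c,c) \land \neg M(g,g))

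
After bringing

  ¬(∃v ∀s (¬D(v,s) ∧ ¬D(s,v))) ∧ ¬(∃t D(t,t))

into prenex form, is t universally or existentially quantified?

Drive negations inward (¬∀x A ≡ ∃x ¬A, ¬∃x A ≡ ∀x ¬A, De Morgan for ∧/∨):
  (∀v ∃s (D(v,s) ∨ D(s,v))) ∧ (∀t ¬D(t,t))
All bound variables are already distinct, so no renaming is needed.
Extract every quantifier outward, since the variables are now distinct and don't occur free across branches:
  ∀v ∃s ∀t ((D(v,s) ∨ D(s,v)) ∧ ¬D(t,t))
The quantifier ∃t sits under an odd number of negations, so it flips to ∀t.

universal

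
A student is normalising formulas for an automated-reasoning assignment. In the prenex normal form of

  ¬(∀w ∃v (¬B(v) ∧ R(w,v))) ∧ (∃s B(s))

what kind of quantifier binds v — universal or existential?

Drive negations inward (¬∀x A ≡ ∃x ¬A, ¬∃x A ≡ ∀x ¬A, De Morgan for ∧/∨):
  (∃w ∀v (B(v) ∨ ¬R(w,v))) ∧ (∃s B(s))
Finally move all quantifiers to the prefix:
  ∃w ∀v ∃s ((B(v) ∨ ¬R(w,v)) ∧ B(s))
The quantifier ∃v sits under an odd number of negations, so it flips to ∀v.

universal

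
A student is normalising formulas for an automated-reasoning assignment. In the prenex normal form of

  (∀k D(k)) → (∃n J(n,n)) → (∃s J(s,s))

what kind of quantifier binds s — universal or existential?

Rewrite implications/biconditionals: A → B as ¬A ∨ B.
  ¬(∀k D(k)) ∨ ¬(∃n J(n,n)) ∨ (∃s J(s,s))
Drive negations inward (¬∀x A ≡ ∃x ¬A, ¬∃x A ≡ ∀x ¬A, De Morgan for ∧/∨):
  (∃k ¬D(k)) ∨ (∀n ¬J(n,n)) ∨ (∃s J(s,s))
Extract every quantifier outward, since the variables are now distinct and don't occur free across branches:
  ∃k ∀n ∃s (¬D(k) ∨ ¬J(n,n) ∨ J(s,s))
The quantifier ∃s sits under an even number of negations (counting the antecedent side of each →), so it remains existential.

existential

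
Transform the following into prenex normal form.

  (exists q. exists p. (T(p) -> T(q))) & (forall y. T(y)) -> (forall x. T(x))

Eliminate → and ↔ using ¬ and ∨.
  ~((exists q. exists p. (~T(p) | T(q))) & (forall y. T(y))) | (forall x. T(x))
Push ¬ through the quantifiers and connectives to reach negation normal form:
  (forall q. forall p. (T(p) & ~T(q))) | (exists y. ~T(y)) | (forall x. T(x))
All bound variables are already distinct, so no renaming is needed.
Finally move all quantifiers to the prefix:
  forall q. forall p. exists y. forall x. (T(p) & ~T(q) | ~T(y) | T(x))

forall q. forall p. exists y. forall x. (T(p) & ~T(q) | ~T(y) | T(x))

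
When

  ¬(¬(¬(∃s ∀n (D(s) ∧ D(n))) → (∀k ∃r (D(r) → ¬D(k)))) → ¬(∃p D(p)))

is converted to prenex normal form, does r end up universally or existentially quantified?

First replace A → B with ¬A ∨ B.
  ¬(¬¬(¬¬(∃s ∀n (D(s) ∧ D(n))) ∨ (∀k ∃r (¬D(r) ∨ ¬D(k)))) ∨ ¬(∃p D(p)))
Push ¬ through the quantifiers and connectives to reach negation normal form:
  (∀s ∃n (¬D(s) ∨ ¬D(n))) ∧ (∃k ∀r (D(r) ∧ D(k))) ∧ (∃p D(p))
All bound variables are already distinct, so no renaming is needed.
Pull the quantifiers to the front (each side's bound variable is not free in the other side):
  ∀s ∃n ∃k ∀r ∃p ((¬D(s) ∨ ¬D(n)) ∧ D(r) ∧ D(k) ∧ D(p))
The quantifier ∃r sits under an odd number of negations (counting the antecedent side of each →), so it flips to ∀r.

universal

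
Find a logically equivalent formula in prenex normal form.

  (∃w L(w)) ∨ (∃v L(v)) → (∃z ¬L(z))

∀w ∀v ∃z (¬L(w) ∧ ¬L(v) ∨ ¬L(z))

Rewrite implications/biconditionals: A → B as ¬A ∨ B.
  ¬((∃w L(w)) ∨ (∃v L(v))) ∨ (∃z ¬L(z))
Move each ¬ inward, flipping quantifiers it crosses:
  (∀w ¬L(w)) ∧ (∀v ¬L(v)) ∨ (∃z ¬L(z))
Pull the quantifiers to the front (each side's bound variable is not free in the other side):
  ∀w ∀v ∃z (¬L(w) ∧ ¬L(v) ∨ ¬L(z))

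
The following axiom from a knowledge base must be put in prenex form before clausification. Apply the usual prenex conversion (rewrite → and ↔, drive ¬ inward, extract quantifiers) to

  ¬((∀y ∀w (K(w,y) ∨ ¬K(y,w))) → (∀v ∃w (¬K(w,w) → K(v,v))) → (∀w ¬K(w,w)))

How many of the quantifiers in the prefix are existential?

2

Rewrite implications/biconditionals: A → B as ¬A ∨ B.
  ¬(¬(∀y ∀w (K(w,y) ∨ ¬K(y,w))) ∨ ¬(∀v ∃w (¬¬K(w,w) ∨ K(v,v))) ∨ (∀w ¬K(w,w)))
Push ¬ through the quantifiers and connectives to reach negation normal form:
  (∀y ∀w (K(w,y) ∨ ¬K(y,w))) ∧ (∀v ∃w (K(w,w) ∨ K(v,v))) ∧ (∃w K(w,w))
Standardize variables apart so no two quantifiers bind the same name: w↦r, w↦p.
  (∀y ∀w (K(w,y) ∨ ¬K(y,w))) ∧ (∀v ∃r (K(r,r) ∨ K(v,v))) ∧ (∃p K(p,p))
Finally move all quantifiers to the prefix:
  ∀y ∀w ∀v ∃r ∃p ((K(w,y) ∨ ¬K(y,w)) ∧ (K(r,r) ∨ K(v,v)) ∧ K(p,p))
The prefix is ∀y ∀w ∀v ∃r ∃p: 3 universal, 2 existential.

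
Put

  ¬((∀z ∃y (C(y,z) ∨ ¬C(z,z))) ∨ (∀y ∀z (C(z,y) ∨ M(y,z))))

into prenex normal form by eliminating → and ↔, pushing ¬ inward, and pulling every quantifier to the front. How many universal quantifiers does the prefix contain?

1

Push ¬ through the quantifiers and connectives to reach negation normal form:
  (∃z ∀y (¬C(y,z) ∧ C(z,z))) ∧ (∃y ∃z (¬C(z,y) ∧ ¬M(y,z)))
Give each quantifier a distinct variable: y↦a, z↦u1.
  (∃z ∀y (¬C(y,z) ∧ C(z,z))) ∧ (∃a ∃u1 (¬C(u1,a) ∧ ¬M(a,u1)))
Extract every quantifier outward, since the variables are now distinct and don't occur free across branches:
  ∃z ∀y ∃a ∃u1 (¬C(y,z) ∧ C(z,z) ∧ ¬C(u1,a) ∧ ¬M(a,u1))
The prefix is ∃z ∀y ∃a ∃u1: 1 universal, 3 existential.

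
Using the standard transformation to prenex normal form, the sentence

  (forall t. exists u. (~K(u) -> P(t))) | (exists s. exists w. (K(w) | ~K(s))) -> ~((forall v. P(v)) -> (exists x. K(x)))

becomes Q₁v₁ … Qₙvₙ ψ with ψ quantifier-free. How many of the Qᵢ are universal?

Eliminate → and ↔ using ¬ and ∨.
  ~((forall t. exists u. (~~K(u) | P(t))) | (exists s. exists w. (K(w) | ~K(s)))) | ~(~(forall v. P(v)) | (exists x. K(x)))
Push ¬ through the quantifiers and connectives to reach negation normal form:
  (exists t. forall u. (~K(u) & ~P(t))) & (forall s. forall w. (~K(w) & K(s))) | (forall v. P(v)) & (forall x. ~K(x))
All bound variables are already distinct, so no renaming is needed.
Finally move all quantifiers to the prefix:
  exists t. forall u. forall s. forall w. forall v. forall x. (~K(u) & ~P(t) & ~K(w) & K(s) | P(v) & ~K(x))
The prefix is exists t forall u forall s forall w forall v forall x: 5 universal, 1 existential.

5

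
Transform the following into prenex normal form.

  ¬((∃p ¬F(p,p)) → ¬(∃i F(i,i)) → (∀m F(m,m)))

Rewrite implications/biconditionals: A → B as ¬A ∨ B.
  ¬(¬(∃p ¬F(p,p)) ∨ ¬¬(∃i F(i,i)) ∨ (∀m F(m,m)))
Push ¬ through the quantifiers and connectives to reach negation normal form:
  (∃p ¬F(p,p)) ∧ (∀i ¬F(i,i)) ∧ (∃m ¬F(m,m))
All bound variables are already distinct, so no renaming is needed.
Finally move all quantifiers to the prefix:
  ∃p ∀i ∃m (¬F(p,p) ∧ ¬F(i,i) ∧ ¬F(m,m))

∃p ∀i ∃m (¬F(p,p) ∧ ¬F(i,i) ∧ ¬F(m,m))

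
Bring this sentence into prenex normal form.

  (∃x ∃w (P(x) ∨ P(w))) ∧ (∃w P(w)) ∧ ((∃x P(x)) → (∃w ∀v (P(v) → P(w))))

∃x ∃w ∃c ∀t ∃p ∀v ((P(x) ∨ P(w)) ∧ P(c) ∧ (¬P(t) ∨ ¬P(v) ∨ P(p)))

Rewrite implications/biconditionals: A → B as ¬A ∨ B.
  (∃x ∃w (P(x) ∨ P(w))) ∧ (∃w P(w)) ∧ (¬(∃x P(x)) ∨ (∃w ∀v (¬P(v) ∨ P(w))))
Push ¬ through the quantifiers and connectives to reach negation normal form:
  (∃x ∃w (P(x) ∨ P(w))) ∧ (∃w P(w)) ∧ ((∀x ¬P(x)) ∨ (∃w ∀v (¬P(v) ∨ P(w))))
Rename bound variables to avoid capture: w↦c, x↦t, w↦p.
  (∃x ∃w (P(x) ∨ P(w))) ∧ (∃c P(c)) ∧ ((∀t ¬P(t)) ∨ (∃p ∀v (¬P(v) ∨ P(p))))
Pull the quantifiers to the front (each side's bound variable is not free in the other side):
  ∃x ∃w ∃c ∀t ∃p ∀v ((P(x) ∨ P(w)) ∧ P(c) ∧ (¬P(t) ∨ ¬P(v) ∨ P(p)))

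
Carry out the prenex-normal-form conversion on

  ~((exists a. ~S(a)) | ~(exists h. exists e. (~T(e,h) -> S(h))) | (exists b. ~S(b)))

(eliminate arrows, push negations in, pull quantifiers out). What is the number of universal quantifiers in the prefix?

2

First replace A → B with ¬A ∨ B.
  ~((exists a. ~S(a)) | ~(exists h. exists e. (~~T(e,h) | S(h))) | (exists b. ~S(b)))
Push ¬ through the quantifiers and connectives to reach negation normal form:
  (forall a. S(a)) & (exists h. exists e. (T(e,h) | S(h))) & (forall b. S(b))
Pull the quantifiers to the front (each side's bound variable is not free in the other side):
  forall a. exists h. exists e. forall b. (S(a) & (T(e,h) | S(h)) & S(b))
The prefix is forall a exists h exists e forall b: 2 universal, 2 existential.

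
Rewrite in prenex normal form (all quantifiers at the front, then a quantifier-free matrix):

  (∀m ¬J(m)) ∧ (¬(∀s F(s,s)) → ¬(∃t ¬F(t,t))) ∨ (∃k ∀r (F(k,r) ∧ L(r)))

First replace A → B with ¬A ∨ B.
  (∀m ¬J(m)) ∧ (¬¬(∀s F(s,s)) ∨ ¬(∃t ¬F(t,t))) ∨ (∃k ∀r (F(k,r) ∧ L(r)))
Move each ¬ inward, flipping quantifiers it crosses:
  (∀m ¬J(m)) ∧ ((∀s F(s,s)) ∨ (∀t F(t,t))) ∨ (∃k ∀r (F(k,r) ∧ L(r)))
All bound variables are already distinct, so no renaming is needed.
Extract every quantifier outward, since the variables are now distinct and don't occur free across branches:
  ∀m ∀s ∀t ∃k ∀r (¬J(m) ∧ (F(s,s) ∨ F(t,t)) ∨ F(k,r) ∧ L(r))

∀m ∀s ∀t ∃k ∀r (¬J(m) ∧ (F(s,s) ∨ F(t,t)) ∨ F(k,r) ∧ L(r))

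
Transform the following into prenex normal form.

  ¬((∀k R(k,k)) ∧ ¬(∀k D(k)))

∃k ∀x1 (¬R(k,k) ∨ D(x1))

Move each ¬ inward, flipping quantifiers it crosses:
  (∃k ¬R(k,k)) ∨ (∀k D(k))
Rename bound variables to avoid capture: k↦x1.
  (∃k ¬R(k,k)) ∨ (∀x1 D(x1))
Finally move all quantifiers to the prefix:
  ∃k ∀x1 (¬R(k,k) ∨ D(x1))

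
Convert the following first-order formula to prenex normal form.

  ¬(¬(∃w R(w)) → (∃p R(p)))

∀w ∀p (¬R(w) ∧ ¬R(p))

First replace A → B with ¬A ∨ B.
  ¬(¬¬(∃w R(w)) ∨ (∃p R(p)))
Move each ¬ inward, flipping quantifiers it crosses:
  (∀w ¬R(w)) ∧ (∀p ¬R(p))
Finally move all quantifiers to the prefix:
  ∀w ∀p (¬R(w) ∧ ¬R(p))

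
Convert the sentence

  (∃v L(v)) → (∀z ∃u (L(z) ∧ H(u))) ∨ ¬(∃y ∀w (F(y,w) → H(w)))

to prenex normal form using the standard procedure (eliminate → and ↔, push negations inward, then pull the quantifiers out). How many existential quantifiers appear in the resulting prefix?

2

First replace A → B with ¬A ∨ B.
  ¬(∃v L(v)) ∨ (∀z ∃u (L(z) ∧ H(u))) ∨ ¬(∃y ∀w (¬F(y,w) ∨ H(w)))
Drive negations inward (¬∀x A ≡ ∃x ¬A, ¬∃x A ≡ ∀x ¬A, De Morgan for ∧/∨):
  (∀v ¬L(v)) ∨ (∀z ∃u (L(z) ∧ H(u))) ∨ (∀y ∃w (F(y,w) ∧ ¬H(w)))
Pull the quantifiers to the front (each side's bound variable is not free in the other side):
  ∀v ∀z ∃u ∀y ∃w (¬L(v) ∨ L(z) ∧ H(u) ∨ F(y,w) ∧ ¬H(w))
The prefix is ∀v ∀z ∃u ∀y ∃w: 3 universal, 2 existential.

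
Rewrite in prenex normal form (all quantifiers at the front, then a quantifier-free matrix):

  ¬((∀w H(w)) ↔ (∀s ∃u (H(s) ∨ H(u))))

First replace A → B with ¬A ∨ B; A ↔ B as (¬A ∨ B) ∧ (¬B ∨ A).
  ¬((¬(∀w H(w)) ∨ (∀s ∃u (H(s) ∨ H(u)))) ∧ (¬(∀s ∃u (H(s) ∨ H(u))) ∨ (∀w H(w))))
Drive negations inward (¬∀x A ≡ ∃x ¬A, ¬∃x A ≡ ∀x ¬A, De Morgan for ∧/∨):
  (∀w H(w)) ∧ (∃s ∀u (¬H(s) ∧ ¬H(u))) ∨ (∀s ∃u (H(s) ∨ H(u))) ∧ (∃w ¬H(w))
Rename bound variables to avoid capture: s↦x, u↦q, w↦y1.
  (∀w H(w)) ∧ (∃s ∀u (¬H(s) ∧ ¬H(u))) ∨ (∀x ∃q (H(x) ∨ H(q))) ∧ (∃y1 ¬H(y1))
Extract every quantifier outward, since the variables are now distinct and don't occur free across branches:
  ∀w ∃s ∀u ∀x ∃q ∃y1 (H(w) ∧ ¬H(s) ∧ ¬H(u) ∨ (H(x) ∨ H(q)) ∧ ¬H(y1))

∀w ∃s ∀u ∀x ∃q ∃y1 (H(w) ∧ ¬H(s) ∧ ¬H(u) ∨ (H(x) ∨ H(q)) ∧ ¬H(y1))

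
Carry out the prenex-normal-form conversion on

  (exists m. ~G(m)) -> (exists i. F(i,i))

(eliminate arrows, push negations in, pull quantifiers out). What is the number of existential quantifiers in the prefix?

1

Rewrite implications/biconditionals: A → B as ¬A ∨ B.
  ~(exists m. ~G(m)) | (exists i. F(i,i))
Push ¬ through the quantifiers and connectives to reach negation normal form:
  (forall m. G(m)) | (exists i. F(i,i))
All bound variables are already distinct, so no renaming is needed.
Finally move all quantifiers to the prefix:
  forall m. exists i. (G(m) | F(i,i))
The prefix is forall m exists i: 1 universal, 1 existential.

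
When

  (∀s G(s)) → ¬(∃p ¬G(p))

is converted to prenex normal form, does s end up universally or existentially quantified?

First replace A → B with ¬A ∨ B.
  ¬(∀s G(s)) ∨ ¬(∃p ¬G(p))
Move each ¬ inward, flipping quantifiers it crosses:
  (∃s ¬G(s)) ∨ (∀p G(p))
All bound variables are already distinct, so no renaming is needed.
Finally move all quantifiers to the prefix:
  ∃s ∀p (¬G(s) ∨ G(p))
The quantifier ∀s sits under an odd number of negations (counting the antecedent side of each →), so it flips to ∃s.

existential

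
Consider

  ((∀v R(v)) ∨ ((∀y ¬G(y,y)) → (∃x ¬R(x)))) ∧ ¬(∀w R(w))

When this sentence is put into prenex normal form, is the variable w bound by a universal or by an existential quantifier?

existential

First replace A → B with ¬A ∨ B.
  ((∀v R(v)) ∨ ¬(∀y ¬G(y,y)) ∨ (∃x ¬R(x))) ∧ ¬(∀w R(w))
Drive negations inward (¬∀x A ≡ ∃x ¬A, ¬∃x A ≡ ∀x ¬A, De Morgan for ∧/∨):
  ((∀v R(v)) ∨ (∃y G(y,y)) ∨ (∃x ¬R(x))) ∧ (∃w ¬R(w))
All bound variables are already distinct, so no renaming is needed.
Extract every quantifier outward, since the variables are now distinct and don't occur free across branches:
  ∀v ∃y ∃x ∃w ((R(v) ∨ G(y,y) ∨ ¬R(x)) ∧ ¬R(w))
The quantifier ∀w sits under an odd number of negations (counting the antecedent side of each →), so it flips to ∃w.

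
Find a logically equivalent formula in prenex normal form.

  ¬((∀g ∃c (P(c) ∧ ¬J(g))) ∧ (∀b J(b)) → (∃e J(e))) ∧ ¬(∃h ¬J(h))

∀g ∃c ∀b ∀e ∀h (P(c) ∧ ¬J(g) ∧ J(b) ∧ ¬J(e) ∧ J(h))

Rewrite implications/biconditionals: A → B as ¬A ∨ B.
  ¬(¬((∀g ∃c (P(c) ∧ ¬J(g))) ∧ (∀b J(b))) ∨ (∃e J(e))) ∧ ¬(∃h ¬J(h))
Drive negations inward (¬∀x A ≡ ∃x ¬A, ¬∃x A ≡ ∀x ¬A, De Morgan for ∧/∨):
  (∀g ∃c (P(c) ∧ ¬J(g))) ∧ (∀b J(b)) ∧ (∀e ¬J(e)) ∧ (∀h J(h))
Finally move all quantifiers to the prefix:
  ∀g ∃c ∀b ∀e ∀h (P(c) ∧ ¬J(g) ∧ J(b) ∧ ¬J(e) ∧ J(h))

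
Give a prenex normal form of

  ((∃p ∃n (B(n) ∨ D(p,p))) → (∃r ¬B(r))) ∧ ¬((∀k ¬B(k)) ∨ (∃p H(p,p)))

Rewrite implications/biconditionals: A → B as ¬A ∨ B.
  (¬(∃p ∃n (B(n) ∨ D(p,p))) ∨ (∃r ¬B(r))) ∧ ¬((∀k ¬B(k)) ∨ (∃p H(p,p)))
Drive negations inward (¬∀x A ≡ ∃x ¬A, ¬∃x A ≡ ∀x ¬A, De Morgan for ∧/∨):
  ((∀p ∀n (¬B(n) ∧ ¬D(p,p))) ∨ (∃r ¬B(r))) ∧ (∃k B(k)) ∧ (∀p ¬H(p,p))
Rename bound variables to avoid capture: p↦x1.
  ((∀p ∀n (¬B(n) ∧ ¬D(p,p))) ∨ (∃r ¬B(r))) ∧ (∃k B(k)) ∧ (∀x1 ¬H(x1,x1))
Finally move all quantifiers to the prefix:
  ∀p ∀n ∃r ∃k ∀x1 ((¬B(n) ∧ ¬D(p,p) ∨ ¬B(r)) ∧ B(k) ∧ ¬H(x1,x1))

∀p ∀n ∃r ∃k ∀x1 ((¬B(n) ∧ ¬D(p,p) ∨ ¬B(r)) ∧ B(k) ∧ ¬H(x1,x1))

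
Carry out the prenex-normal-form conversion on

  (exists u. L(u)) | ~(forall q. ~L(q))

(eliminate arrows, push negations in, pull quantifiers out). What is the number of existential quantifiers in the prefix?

Move each ¬ inward, flipping quantifiers it crosses:
  (exists u. L(u)) | (exists q. L(q))
Finally move all quantifiers to the prefix:
  exists u. exists q. (L(u) | L(q))
The prefix is exists u exists q: 0 universal, 2 existential.

2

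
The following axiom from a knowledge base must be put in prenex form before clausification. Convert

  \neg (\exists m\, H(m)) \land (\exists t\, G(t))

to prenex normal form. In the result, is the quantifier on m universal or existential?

universal

Push ¬ through the quantifiers and connectives to reach negation normal form:
  (\forall m\, \neg H(m)) \land (\exists t\, G(t))
Extract every quantifier outward, since the variables are now distinct and don't occur free across branches:
  \forall m\, \exists t\, (\neg H(m) \land G(t))
The quantifier \exists m sits under an odd number of negations, so it flips to \forall m.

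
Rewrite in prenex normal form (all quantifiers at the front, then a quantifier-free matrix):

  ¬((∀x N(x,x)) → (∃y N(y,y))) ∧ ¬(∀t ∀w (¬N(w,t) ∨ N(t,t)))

First replace A → B with ¬A ∨ B.
  ¬(¬(∀x N(x,x)) ∨ (∃y N(y,y))) ∧ ¬(∀t ∀w (¬N(w,t) ∨ N(t,t)))
Push ¬ through the quantifiers and connectives to reach negation normal form:
  (∀x N(x,x)) ∧ (∀y ¬N(y,y)) ∧ (∃t ∃w (N(w,t) ∧ ¬N(t,t)))
All bound variables are already distinct, so no renaming is needed.
Finally move all quantifiers to the prefix:
  ∀x ∀y ∃t ∃w (N(x,x) ∧ ¬N(y,y) ∧ N(w,t) ∧ ¬N(t,t))

∀x ∀y ∃t ∃w (N(x,x) ∧ ¬N(y,y) ∧ N(w,t) ∧ ¬N(t,t))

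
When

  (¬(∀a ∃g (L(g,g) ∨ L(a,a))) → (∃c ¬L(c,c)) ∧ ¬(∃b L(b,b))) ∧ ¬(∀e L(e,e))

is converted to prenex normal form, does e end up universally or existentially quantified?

Rewrite implications/biconditionals: A → B as ¬A ∨ B.
  (¬¬(∀a ∃g (L(g,g) ∨ L(a,a))) ∨ (∃c ¬L(c,c)) ∧ ¬(∃b L(b,b))) ∧ ¬(∀e L(e,e))
Move each ¬ inward, flipping quantifiers it crosses:
  ((∀a ∃g (L(g,g) ∨ L(a,a))) ∨ (∃c ¬L(c,c)) ∧ (∀b ¬L(b,b))) ∧ (∃e ¬L(e,e))
Finally move all quantifiers to the prefix:
  ∀a ∃g ∃c ∀b ∃e ((L(g,g) ∨ L(a,a) ∨ ¬L(c,c) ∧ ¬L(b,b)) ∧ ¬L(e,e))
The quantifier ∀e sits under an odd number of negations (counting the antecedent side of each →), so it flips to ∃e.

existential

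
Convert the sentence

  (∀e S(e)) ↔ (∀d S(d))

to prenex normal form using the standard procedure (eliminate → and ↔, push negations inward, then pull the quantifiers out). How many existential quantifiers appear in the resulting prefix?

2

Rewrite implications/biconditionals: A → B as ¬A ∨ B; A ↔ B as (¬A ∨ B) ∧ (¬B ∨ A).
  (¬(∀e S(e)) ∨ (∀d S(d))) ∧ (¬(∀d S(d)) ∨ (∀e S(e)))
Drive negations inward (¬∀x A ≡ ∃x ¬A, ¬∃x A ≡ ∀x ¬A, De Morgan for ∧/∨):
  ((∃e ¬S(e)) ∨ (∀d S(d))) ∧ ((∃d ¬S(d)) ∨ (∀e S(e)))
Standardize variables apart so no two quantifiers bind the same name: d↦u1, e↦u.
  ((∃e ¬S(e)) ∨ (∀d S(d))) ∧ ((∃u1 ¬S(u1)) ∨ (∀u S(u)))
Pull the quantifiers to the front (each side's bound variable is not free in the other side):
  ∃e ∀d ∃u1 ∀u ((¬S(e) ∨ S(d)) ∧ (¬S(u1) ∨ S(u)))
The prefix is ∃e ∀d ∃u1 ∀u: 2 universal, 2 existential.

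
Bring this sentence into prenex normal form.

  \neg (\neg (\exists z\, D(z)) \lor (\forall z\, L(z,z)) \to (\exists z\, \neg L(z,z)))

\forall z\, \forall s\, \forall z1\, ((\neg D(z) \lor L(s,s)) \land L(z1,z1))

Rewrite implications/biconditionals: A → B as ¬A ∨ B.
  \neg (\neg (\neg (\exists z\, D(z)) \lor (\forall z\, L(z,z))) \lor (\exists z\, \neg L(z,z)))
Move each ¬ inward, flipping quantifiers it crosses:
  ((\forall z\, \neg D(z)) \lor (\forall z\, L(z,z))) \land (\forall z\, L(z,z))
Standardize variables apart so no two quantifiers bind the same name: z↦s, z↦z1.
  ((\forall z\, \neg D(z)) \lor (\forall s\, L(s,s))) \land (\forall z1\, L(z1,z1))
Pull the quantifiers to the front (each side's bound variable is not free in the other side):
  \forall z\, \forall s\, \forall z1\, ((\neg D(z) \lor L(s,s)) \land L(z1,z1))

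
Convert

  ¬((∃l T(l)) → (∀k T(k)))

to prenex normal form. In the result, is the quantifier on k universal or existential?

existential

Rewrite implications/biconditionals: A → B as ¬A ∨ B.
  ¬(¬(∃l T(l)) ∨ (∀k T(k)))
Drive negations inward (¬∀x A ≡ ∃x ¬A, ¬∃x A ≡ ∀x ¬A, De Morgan for ∧/∨):
  (∃l T(l)) ∧ (∃k ¬T(k))
Pull the quantifiers to the front (each side's bound variable is not free in the other side):
  ∃l ∃k (T(l) ∧ ¬T(k))
The quantifier ∀k sits under an odd number of negations (counting the antecedent side of each →), so it flips to ∃k.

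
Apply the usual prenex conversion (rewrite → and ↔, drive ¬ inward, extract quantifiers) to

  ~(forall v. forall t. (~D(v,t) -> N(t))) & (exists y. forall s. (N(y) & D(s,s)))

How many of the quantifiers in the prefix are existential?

First replace A → B with ¬A ∨ B.
  ~(forall v. forall t. (~~D(v,t) | N(t))) & (exists y. forall s. (N(y) & D(s,s)))
Move each ¬ inward, flipping quantifiers it crosses:
  (exists v. exists t. (~D(v,t) & ~N(t))) & (exists y. forall s. (N(y) & D(s,s)))
Extract every quantifier outward, since the variables are now distinct and don't occur free across branches:
  exists v. exists t. exists y. forall s. (~D(v,t) & ~N(t) & N(y) & D(s,s))
The prefix is exists v exists t exists y forall s: 1 universal, 3 existential.

3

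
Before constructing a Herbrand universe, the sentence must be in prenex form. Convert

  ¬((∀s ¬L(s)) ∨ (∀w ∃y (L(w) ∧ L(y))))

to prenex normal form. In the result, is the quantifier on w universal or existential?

Push ¬ through the quantifiers and connectives to reach negation normal form:
  (∃s L(s)) ∧ (∃w ∀y (¬L(w) ∨ ¬L(y)))
Extract every quantifier outward, since the variables are now distinct and don't occur free across branches:
  ∃s ∃w ∀y (L(s) ∧ (¬L(w) ∨ ¬L(y)))
The quantifier ∀w sits under an odd number of negations, so it flips to ∃w.

existential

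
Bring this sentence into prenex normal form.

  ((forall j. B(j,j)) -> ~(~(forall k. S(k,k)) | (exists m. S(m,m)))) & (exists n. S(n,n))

exists j. forall k. forall m. exists n. ((~B(j,j) | S(k,k) & ~S(m,m)) & S(n,n))

Eliminate → and ↔ using ¬ and ∨.
  (~(forall j. B(j,j)) | ~(~(forall k. S(k,k)) | (exists m. S(m,m)))) & (exists n. S(n,n))
Push ¬ through the quantifiers and connectives to reach negation normal form:
  ((exists j. ~B(j,j)) | (forall k. S(k,k)) & (forall m. ~S(m,m))) & (exists n. S(n,n))
All bound variables are already distinct, so no renaming is needed.
Pull the quantifiers to the front (each side's bound variable is not free in the other side):
  exists j. forall k. forall m. exists n. ((~B(j,j) | S(k,k) & ~S(m,m)) & S(n,n))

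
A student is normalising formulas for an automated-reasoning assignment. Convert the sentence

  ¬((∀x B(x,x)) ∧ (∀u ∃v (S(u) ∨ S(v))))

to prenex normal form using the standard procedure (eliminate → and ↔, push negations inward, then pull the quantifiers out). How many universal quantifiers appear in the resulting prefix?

Move each ¬ inward, flipping quantifiers it crosses:
  (∃x ¬B(x,x)) ∨ (∃u ∀v (¬S(u) ∧ ¬S(v)))
Finally move all quantifiers to the prefix:
  ∃x ∃u ∀v (¬B(x,x) ∨ ¬S(u) ∧ ¬S(v))
The prefix is ∃x ∃u ∀v: 1 universal, 2 existential.

1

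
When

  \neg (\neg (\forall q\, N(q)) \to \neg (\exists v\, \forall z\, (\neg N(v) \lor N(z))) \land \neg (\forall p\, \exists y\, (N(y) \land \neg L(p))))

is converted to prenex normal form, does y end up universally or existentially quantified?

existential

Eliminate → and ↔ using ¬ and ∨.
  \neg (\neg \neg (\forall q\, N(q)) \lor \neg (\exists v\, \forall z\, (\neg N(v) \lor N(z))) \land \neg (\forall p\, \exists y\, (N(y) \land \neg L(p))))
Push ¬ through the quantifiers and connectives to reach negation normal form:
  (\exists q\, \neg N(q)) \land ((\exists v\, \forall z\, (\neg N(v) \lor N(z))) \lor (\forall p\, \exists y\, (N(y) \land \neg L(p))))
Pull the quantifiers to the front (each side's bound variable is not free in the other side):
  \exists q\, \exists v\, \forall z\, \forall p\, \exists y\, (\neg N(q) \land (\neg N(v) \lor N(z) \lor N(y) \land \neg L(p)))
The quantifier \exists y sits under an even number of negations (counting the antecedent side of each →), so it remains existential.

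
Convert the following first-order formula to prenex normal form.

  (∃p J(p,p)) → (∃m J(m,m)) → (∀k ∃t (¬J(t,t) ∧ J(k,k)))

∀p ∀m ∀k ∃t (¬J(p,p) ∨ ¬J(m,m) ∨ ¬J(t,t) ∧ J(k,k))

Eliminate → and ↔ using ¬ and ∨.
  ¬(∃p J(p,p)) ∨ ¬(∃m J(m,m)) ∨ (∀k ∃t (¬J(t,t) ∧ J(k,k)))
Drive negations inward (¬∀x A ≡ ∃x ¬A, ¬∃x A ≡ ∀x ¬A, De Morgan for ∧/∨):
  (∀p ¬J(p,p)) ∨ (∀m ¬J(m,m)) ∨ (∀k ∃t (¬J(t,t) ∧ J(k,k)))
All bound variables are already distinct, so no renaming is needed.
Extract every quantifier outward, since the variables are now distinct and don't occur free across branches:
  ∀p ∀m ∀k ∃t (¬J(p,p) ∨ ¬J(m,m) ∨ ¬J(t,t) ∧ J(k,k))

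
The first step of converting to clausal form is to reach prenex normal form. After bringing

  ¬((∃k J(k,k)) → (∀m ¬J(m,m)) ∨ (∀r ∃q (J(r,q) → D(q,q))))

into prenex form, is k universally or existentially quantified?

existential

First replace A → B with ¬A ∨ B.
  ¬(¬(∃k J(k,k)) ∨ (∀m ¬J(m,m)) ∨ (∀r ∃q (¬J(r,q) ∨ D(q,q))))
Drive negations inward (¬∀x A ≡ ∃x ¬A, ¬∃x A ≡ ∀x ¬A, De Morgan for ∧/∨):
  (∃k J(k,k)) ∧ (∃m J(m,m)) ∧ (∃r ∀q (J(r,q) ∧ ¬D(q,q)))
Finally move all quantifiers to the prefix:
  ∃k ∃m ∃r ∀q (J(k,k) ∧ J(m,m) ∧ J(r,q) ∧ ¬D(q,q))
The quantifier ∃k sits under an even number of negations (counting the antecedent side of each →), so it remains existential.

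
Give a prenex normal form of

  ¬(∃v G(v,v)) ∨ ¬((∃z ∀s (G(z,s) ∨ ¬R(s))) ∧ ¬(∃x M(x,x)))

Drive negations inward (¬∀x A ≡ ∃x ¬A, ¬∃x A ≡ ∀x ¬A, De Morgan for ∧/∨):
  (∀v ¬G(v,v)) ∨ (∀z ∃s (¬G(z,s) ∧ R(s))) ∨ (∃x M(x,x))
All bound variables are already distinct, so no renaming is needed.
Pull the quantifiers to the front (each side's bound variable is not free in the other side):
  ∀v ∀z ∃s ∃x (¬G(v,v) ∨ ¬G(z,s) ∧ R(s) ∨ M(x,x))

∀v ∀z ∃s ∃x (¬G(v,v) ∨ ¬G(z,s) ∧ R(s) ∨ M(x,x))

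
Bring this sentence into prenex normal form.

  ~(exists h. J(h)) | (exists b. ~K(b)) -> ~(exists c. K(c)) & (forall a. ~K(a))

exists h. forall b. forall c. forall a. (J(h) & K(b) | ~K(c) & ~K(a))

Eliminate → and ↔ using ¬ and ∨.
  ~(~(exists h. J(h)) | (exists b. ~K(b))) | ~(exists c. K(c)) & (forall a. ~K(a))
Push ¬ through the quantifiers and connectives to reach negation normal form:
  (exists h. J(h)) & (forall b. K(b)) | (forall c. ~K(c)) & (forall a. ~K(a))
All bound variables are already distinct, so no renaming is needed.
Extract every quantifier outward, since the variables are now distinct and don't occur free across branches:
  exists h. forall b. forall c. forall a. (J(h) & K(b) | ~K(c) & ~K(a))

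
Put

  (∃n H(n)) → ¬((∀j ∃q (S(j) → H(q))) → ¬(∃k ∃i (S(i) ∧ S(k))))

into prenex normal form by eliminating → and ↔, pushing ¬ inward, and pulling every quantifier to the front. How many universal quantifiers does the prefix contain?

2

Eliminate → and ↔ using ¬ and ∨.
  ¬(∃n H(n)) ∨ ¬(¬(∀j ∃q (¬S(j) ∨ H(q))) ∨ ¬(∃k ∃i (S(i) ∧ S(k))))
Push ¬ through the quantifiers and connectives to reach negation normal form:
  (∀n ¬H(n)) ∨ (∀j ∃q (¬S(j) ∨ H(q))) ∧ (∃k ∃i (S(i) ∧ S(k)))
All bound variables are already distinct, so no renaming is needed.
Pull the quantifiers to the front (each side's bound variable is not free in the other side):
  ∀n ∀j ∃q ∃k ∃i (¬H(n) ∨ (¬S(j) ∨ H(q)) ∧ S(i) ∧ S(k))
The prefix is ∀n ∀j ∃q ∃k ∃i: 2 universal, 3 existential.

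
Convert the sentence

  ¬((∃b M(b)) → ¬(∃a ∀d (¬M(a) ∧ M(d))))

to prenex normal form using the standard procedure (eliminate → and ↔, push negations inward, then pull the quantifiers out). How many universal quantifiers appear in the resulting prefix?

1

Eliminate → and ↔ using ¬ and ∨.
  ¬(¬(∃b M(b)) ∨ ¬(∃a ∀d (¬M(a) ∧ M(d))))
Move each ¬ inward, flipping quantifiers it crosses:
  (∃b M(b)) ∧ (∃a ∀d (¬M(a) ∧ M(d)))
All bound variables are already distinct, so no renaming is needed.
Finally move all quantifiers to the prefix:
  ∃b ∃a ∀d (M(b) ∧ ¬M(a) ∧ M(d))
The prefix is ∃b ∃a ∀d: 1 universal, 2 existential.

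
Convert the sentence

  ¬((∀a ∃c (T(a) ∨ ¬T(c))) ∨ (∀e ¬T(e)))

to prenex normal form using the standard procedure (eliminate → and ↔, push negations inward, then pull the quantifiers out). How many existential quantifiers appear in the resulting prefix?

Drive negations inward (¬∀x A ≡ ∃x ¬A, ¬∃x A ≡ ∀x ¬A, De Morgan for ∧/∨):
  (∃a ∀c (¬T(a) ∧ T(c))) ∧ (∃e T(e))
Extract every quantifier outward, since the variables are now distinct and don't occur free across branches:
  ∃a ∀c ∃e (¬T(a) ∧ T(c) ∧ T(e))
The prefix is ∃a ∀c ∃e: 1 universal, 2 existential.

2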